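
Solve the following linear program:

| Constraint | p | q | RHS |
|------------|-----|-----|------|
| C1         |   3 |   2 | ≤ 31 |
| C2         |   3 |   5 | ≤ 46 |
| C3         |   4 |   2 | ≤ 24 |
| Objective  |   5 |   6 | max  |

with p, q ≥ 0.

Evaluate the objective at each vertex of the feasible region:
  z(0, 0) = 0
  z(6, 0) = 30
  z(2, 8) = 58  ←
  z(0, 9.2) = 55.2
The maximum is at p = 2, q = 8.

p = 2, q = 8, z = 58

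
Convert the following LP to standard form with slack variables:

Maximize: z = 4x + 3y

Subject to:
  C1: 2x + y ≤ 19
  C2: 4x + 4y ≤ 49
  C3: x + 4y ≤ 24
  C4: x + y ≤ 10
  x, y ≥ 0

max z = 4x + 3y

s.t.
  2x + y + s1 = 19
  4x + 4y + s2 = 49
  x + 4y + s3 = 24
  x + y + s4 = 10
  x, y, s1, s2, s3, s4 ≥ 0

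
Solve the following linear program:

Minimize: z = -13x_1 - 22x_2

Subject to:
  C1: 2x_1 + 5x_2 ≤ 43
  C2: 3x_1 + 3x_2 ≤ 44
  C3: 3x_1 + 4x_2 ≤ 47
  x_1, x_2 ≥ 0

Evaluate the objective at each vertex of the feasible region:
  z(0, 0) = 0
  z(14.67, 0) = -190.7
  z(11.67, 3) = -217.7
  z(9, 5) = -227  ←
  z(0, 8.6) = -189.2
The minimum is at x_1 = 9, x_2 = 5.

x_1 = 9, x_2 = 5, z = -227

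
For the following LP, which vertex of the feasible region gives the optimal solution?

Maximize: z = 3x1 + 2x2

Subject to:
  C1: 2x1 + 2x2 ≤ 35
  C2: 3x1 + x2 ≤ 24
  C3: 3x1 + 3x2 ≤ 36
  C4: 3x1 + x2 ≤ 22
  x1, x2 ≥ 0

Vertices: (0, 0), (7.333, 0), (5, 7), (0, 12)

Evaluate the objective at each vertex of the feasible region:
  z(0, 0) = 0
  z(7.333, 0) = 22
  z(5, 7) = 29  ←
  z(0, 12) = 24
The maximum is at x1 = 5, x2 = 7.

(5, 7)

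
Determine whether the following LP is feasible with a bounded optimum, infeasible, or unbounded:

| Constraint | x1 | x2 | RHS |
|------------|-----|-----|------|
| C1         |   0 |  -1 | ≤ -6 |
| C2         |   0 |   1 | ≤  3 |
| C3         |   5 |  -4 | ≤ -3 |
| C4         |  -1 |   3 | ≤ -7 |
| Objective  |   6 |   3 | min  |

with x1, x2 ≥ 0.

Infeasible (no feasible solution exists)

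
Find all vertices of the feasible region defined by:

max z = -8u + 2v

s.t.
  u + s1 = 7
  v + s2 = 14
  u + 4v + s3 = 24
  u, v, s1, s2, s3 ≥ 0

(0, 0), (7, 0), (7, 4.25), (0, 6)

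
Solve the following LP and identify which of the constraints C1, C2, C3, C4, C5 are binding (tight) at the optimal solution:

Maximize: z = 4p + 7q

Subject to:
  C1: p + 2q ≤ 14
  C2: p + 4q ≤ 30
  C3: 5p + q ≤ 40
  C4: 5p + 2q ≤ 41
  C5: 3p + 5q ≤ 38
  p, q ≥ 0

At p = 6, q = 4, compute slack b - a·x for each constraint:
  C1: 14 − 14 = 0  (binding)
  C2: 30 − 22 = 8  (slack)
  C3: 40 − 34 = 6  (slack)
  C4: 41 − 38 = 3  (slack)
  C5: 38 − 38 = 0  (binding)

Optimal: p = 6, q = 4
Binding: C1, C5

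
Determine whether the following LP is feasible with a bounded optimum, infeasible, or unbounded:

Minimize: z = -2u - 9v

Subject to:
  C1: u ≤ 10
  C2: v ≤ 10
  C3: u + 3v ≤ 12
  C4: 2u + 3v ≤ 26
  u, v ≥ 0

Feasible with a bounded optimal solution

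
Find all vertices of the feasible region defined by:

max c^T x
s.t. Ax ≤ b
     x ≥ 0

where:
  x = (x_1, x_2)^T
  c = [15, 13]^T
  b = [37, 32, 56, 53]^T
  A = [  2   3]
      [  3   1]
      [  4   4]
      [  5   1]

(0, 0), (10.6, 0), (10.5, 0.5), (9, 5), (5, 9), (0, 12.33)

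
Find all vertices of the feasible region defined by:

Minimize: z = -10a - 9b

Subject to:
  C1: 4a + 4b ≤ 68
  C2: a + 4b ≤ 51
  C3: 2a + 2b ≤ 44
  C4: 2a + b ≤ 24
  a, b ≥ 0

(0, 0), (12, 0), (7, 10), (5.667, 11.33), (0, 12.75)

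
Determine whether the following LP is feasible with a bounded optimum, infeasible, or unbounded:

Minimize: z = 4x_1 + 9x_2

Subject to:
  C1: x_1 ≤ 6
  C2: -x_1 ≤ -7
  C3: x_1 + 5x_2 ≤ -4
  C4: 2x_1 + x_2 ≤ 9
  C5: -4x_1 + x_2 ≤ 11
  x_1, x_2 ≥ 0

Infeasible (no feasible solution exists)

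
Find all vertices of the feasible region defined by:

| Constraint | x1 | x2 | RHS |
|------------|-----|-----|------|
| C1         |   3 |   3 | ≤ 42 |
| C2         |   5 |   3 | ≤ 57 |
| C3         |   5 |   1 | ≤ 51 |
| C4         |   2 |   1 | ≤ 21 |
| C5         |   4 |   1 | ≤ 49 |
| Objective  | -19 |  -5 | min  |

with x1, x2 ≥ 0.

(0, 0), (10.2, 0), (10, 1), (7, 7), (0, 14)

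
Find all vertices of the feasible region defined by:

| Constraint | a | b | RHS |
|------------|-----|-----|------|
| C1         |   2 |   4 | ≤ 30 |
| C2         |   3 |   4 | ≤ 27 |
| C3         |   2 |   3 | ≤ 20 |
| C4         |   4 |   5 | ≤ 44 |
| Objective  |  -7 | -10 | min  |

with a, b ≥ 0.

(0, 0), (9, 0), (1, 6), (0, 6.667)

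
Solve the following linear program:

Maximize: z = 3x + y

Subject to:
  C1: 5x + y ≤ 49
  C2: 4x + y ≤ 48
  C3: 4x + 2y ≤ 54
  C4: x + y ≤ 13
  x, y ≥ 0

Evaluate the objective at each vertex of the feasible region:
  z(0, 0) = 0
  z(9.8, 0) = 29.4
  z(9, 4) = 31  ←
  z(0, 13) = 13
The maximum is at x = 9, y = 4.

x = 9, y = 4, z = 31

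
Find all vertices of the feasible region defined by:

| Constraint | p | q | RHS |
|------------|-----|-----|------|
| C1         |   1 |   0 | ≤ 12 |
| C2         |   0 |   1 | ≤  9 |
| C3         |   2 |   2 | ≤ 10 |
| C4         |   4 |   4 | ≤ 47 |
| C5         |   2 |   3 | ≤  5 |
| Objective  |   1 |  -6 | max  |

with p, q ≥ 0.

(0, 0), (2.5, 0), (0, 1.667)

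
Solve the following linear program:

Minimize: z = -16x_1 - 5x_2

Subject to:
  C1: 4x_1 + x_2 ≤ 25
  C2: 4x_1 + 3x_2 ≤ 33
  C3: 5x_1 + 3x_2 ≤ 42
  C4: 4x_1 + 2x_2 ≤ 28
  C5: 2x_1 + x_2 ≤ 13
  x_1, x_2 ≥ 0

Evaluate the objective at each vertex of the feasible region:
  z(0, 0) = 0
  z(6.25, 0) = -100
  z(6, 1) = -101  ←
  z(3, 7) = -83
  z(0, 11) = -55
The minimum is at x_1 = 6, x_2 = 1.

x_1 = 6, x_2 = 1, z = -101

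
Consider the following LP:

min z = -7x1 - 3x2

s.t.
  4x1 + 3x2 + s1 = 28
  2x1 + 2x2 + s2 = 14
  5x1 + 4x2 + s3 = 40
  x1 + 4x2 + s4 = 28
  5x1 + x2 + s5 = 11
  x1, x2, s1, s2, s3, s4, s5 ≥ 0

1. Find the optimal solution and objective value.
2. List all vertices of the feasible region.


1. x1 = 1, x2 = 6, z = -25
2. (0, 0), (2.2, 0), (1, 6), (0, 7)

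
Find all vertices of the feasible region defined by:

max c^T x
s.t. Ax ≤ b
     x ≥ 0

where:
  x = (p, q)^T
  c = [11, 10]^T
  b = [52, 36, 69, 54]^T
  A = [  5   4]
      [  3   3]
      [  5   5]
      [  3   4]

(0, 0), (10.4, 0), (4, 8), (0, 12)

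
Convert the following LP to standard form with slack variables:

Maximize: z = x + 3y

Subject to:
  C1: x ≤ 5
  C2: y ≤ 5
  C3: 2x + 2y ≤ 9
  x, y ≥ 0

max z = x + 3y

s.t.
  x + s1 = 5
  y + s2 = 5
  2x + 2y + s3 = 9
  x, y, s1, s2, s3 ≥ 0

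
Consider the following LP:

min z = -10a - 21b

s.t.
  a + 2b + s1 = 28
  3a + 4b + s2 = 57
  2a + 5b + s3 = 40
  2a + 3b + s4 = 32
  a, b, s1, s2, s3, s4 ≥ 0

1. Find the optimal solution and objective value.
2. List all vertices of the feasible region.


1. a = 10, b = 4, z = -184
2. (0, 0), (16, 0), (10, 4), (0, 8)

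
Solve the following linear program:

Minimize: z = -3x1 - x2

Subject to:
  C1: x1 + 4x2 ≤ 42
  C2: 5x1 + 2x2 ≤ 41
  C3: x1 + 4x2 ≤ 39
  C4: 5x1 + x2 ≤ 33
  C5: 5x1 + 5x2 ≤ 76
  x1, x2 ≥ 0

Evaluate the objective at each vertex of the feasible region:
  z(0, 0) = 0
  z(6.6, 0) = -19.8
  z(5, 8) = -23  ←
  z(4.778, 8.556) = -22.89
  z(0, 9.75) = -9.75
The minimum is at x1 = 5, x2 = 8.

x1 = 5, x2 = 8, z = -23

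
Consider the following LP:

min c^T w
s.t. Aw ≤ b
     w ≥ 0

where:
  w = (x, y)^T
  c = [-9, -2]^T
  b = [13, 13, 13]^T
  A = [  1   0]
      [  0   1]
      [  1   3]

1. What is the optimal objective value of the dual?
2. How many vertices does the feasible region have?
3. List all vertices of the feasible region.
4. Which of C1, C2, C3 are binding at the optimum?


1. -117
2. 3
3. (0, 0), (13, 0), (0, 4.333)
4. C1, C3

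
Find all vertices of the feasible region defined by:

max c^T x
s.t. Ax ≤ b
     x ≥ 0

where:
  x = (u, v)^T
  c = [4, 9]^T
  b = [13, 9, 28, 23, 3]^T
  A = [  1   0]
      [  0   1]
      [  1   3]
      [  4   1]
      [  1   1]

(0, 0), (3, 0), (0, 3)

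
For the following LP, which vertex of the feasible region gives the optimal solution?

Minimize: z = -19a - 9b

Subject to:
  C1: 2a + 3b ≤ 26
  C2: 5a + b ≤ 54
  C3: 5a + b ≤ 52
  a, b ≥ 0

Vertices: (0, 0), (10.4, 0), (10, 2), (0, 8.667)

Evaluate the objective at each vertex of the feasible region:
  z(0, 0) = 0
  z(10.4, 0) = -197.6
  z(10, 2) = -208  ←
  z(0, 8.667) = -78
The minimum is at a = 10, b = 2.

(10, 2)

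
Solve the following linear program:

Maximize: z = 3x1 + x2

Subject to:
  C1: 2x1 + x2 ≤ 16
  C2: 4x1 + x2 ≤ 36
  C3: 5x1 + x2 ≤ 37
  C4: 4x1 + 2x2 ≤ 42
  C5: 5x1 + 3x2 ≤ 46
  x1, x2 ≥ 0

Evaluate the objective at each vertex of the feasible region:
  z(0, 0) = 0
  z(7.4, 0) = 22.2
  z(7, 2) = 23  ←
  z(2, 12) = 18
  z(0, 15.33) = 15.33
The maximum is at x1 = 7, x2 = 2.

x1 = 7, x2 = 2, z = 23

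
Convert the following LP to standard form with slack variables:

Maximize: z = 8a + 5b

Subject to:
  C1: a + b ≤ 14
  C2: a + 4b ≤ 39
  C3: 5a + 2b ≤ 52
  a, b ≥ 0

max z = 8a + 5b

s.t.
  a + b + s1 = 14
  a + 4b + s2 = 39
  5a + 2b + s3 = 52
  a, b, s1, s2, s3 ≥ 0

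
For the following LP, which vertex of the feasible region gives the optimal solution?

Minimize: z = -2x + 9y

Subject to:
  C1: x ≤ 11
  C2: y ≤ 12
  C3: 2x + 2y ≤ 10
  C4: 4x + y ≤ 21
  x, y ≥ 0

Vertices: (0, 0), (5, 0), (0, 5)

Evaluate the objective at each vertex of the feasible region:
  z(0, 0) = 0
  z(5, 0) = -10  ←
  z(0, 5) = 45
The minimum is at x = 5, y = 0.

(5, 0)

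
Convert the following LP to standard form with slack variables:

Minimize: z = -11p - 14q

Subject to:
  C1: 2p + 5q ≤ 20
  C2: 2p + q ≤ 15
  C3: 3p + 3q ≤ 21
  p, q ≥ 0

min z = -11p - 14q

s.t.
  2p + 5q + s1 = 20
  2p + q + s2 = 15
  3p + 3q + s3 = 21
  p, q, s1, s2, s3 ≥ 0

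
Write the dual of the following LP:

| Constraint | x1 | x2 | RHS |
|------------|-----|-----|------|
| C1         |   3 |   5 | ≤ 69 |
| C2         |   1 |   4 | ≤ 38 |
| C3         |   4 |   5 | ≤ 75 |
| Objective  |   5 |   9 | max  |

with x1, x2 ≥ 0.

Primal max cᵀx s.t. Ax ≤ b, x ≥ 0  →  Dual min bᵀy s.t. Aᵀy ≥ c, y ≥ 0.

Minimize: z = 69y1 + 38y2 + 75y3

Subject to:
  3y1 + y2 + 4y3 ≥ 5
  5y1 + 4y2 + 5y3 ≥ 9
  y1, y2, y3 ≥ 0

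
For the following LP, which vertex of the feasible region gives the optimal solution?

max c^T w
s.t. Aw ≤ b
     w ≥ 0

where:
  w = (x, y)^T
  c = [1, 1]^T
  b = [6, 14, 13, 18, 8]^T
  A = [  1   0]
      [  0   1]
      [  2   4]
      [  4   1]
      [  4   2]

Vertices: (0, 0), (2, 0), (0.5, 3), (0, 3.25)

Evaluate the objective at each vertex of the feasible region:
  z(0, 0) = 0
  z(2, 0) = 2
  z(0.5, 3) = 3.5  ←
  z(0, 3.25) = 3.25
The maximum is at x = 0.5, y = 3.

(0.5, 3)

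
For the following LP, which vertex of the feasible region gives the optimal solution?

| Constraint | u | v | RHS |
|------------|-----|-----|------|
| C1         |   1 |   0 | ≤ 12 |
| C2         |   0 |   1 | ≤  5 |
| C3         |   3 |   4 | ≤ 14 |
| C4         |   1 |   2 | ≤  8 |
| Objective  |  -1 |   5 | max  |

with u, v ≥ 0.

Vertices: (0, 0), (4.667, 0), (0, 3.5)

Evaluate the objective at each vertex of the feasible region:
  z(0, 0) = 0
  z(4.667, 0) = -4.667
  z(0, 3.5) = 17.5  ←
The maximum is at u = 0, v = 3.5.

(0, 3.5)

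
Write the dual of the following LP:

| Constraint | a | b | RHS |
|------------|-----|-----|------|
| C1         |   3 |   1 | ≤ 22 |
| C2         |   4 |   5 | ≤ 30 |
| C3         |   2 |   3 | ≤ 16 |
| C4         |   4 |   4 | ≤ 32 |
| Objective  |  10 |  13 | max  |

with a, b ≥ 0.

Primal max cᵀx s.t. Ax ≤ b, x ≥ 0  →  Dual min bᵀy s.t. Aᵀy ≥ c, y ≥ 0.

Minimize: z = 22y1 + 30y2 + 16y3 + 32y4

Subject to:
  3y1 + 4y2 + 2y3 + 4y4 ≥ 10
  y1 + 5y2 + 3y3 + 4y4 ≥ 13
  y1, y2, y3, y4 ≥ 0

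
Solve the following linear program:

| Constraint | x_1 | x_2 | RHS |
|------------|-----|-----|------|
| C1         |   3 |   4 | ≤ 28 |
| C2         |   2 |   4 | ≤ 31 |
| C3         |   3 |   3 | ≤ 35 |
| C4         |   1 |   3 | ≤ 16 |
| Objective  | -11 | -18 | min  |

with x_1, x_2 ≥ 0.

Evaluate the objective at each vertex of the feasible region:
  z(0, 0) = 0
  z(9.333, 0) = -102.7
  z(4, 4) = -116  ←
  z(0, 5.333) = -96
The minimum is at x_1 = 4, x_2 = 4.

x_1 = 4, x_2 = 4, z = -116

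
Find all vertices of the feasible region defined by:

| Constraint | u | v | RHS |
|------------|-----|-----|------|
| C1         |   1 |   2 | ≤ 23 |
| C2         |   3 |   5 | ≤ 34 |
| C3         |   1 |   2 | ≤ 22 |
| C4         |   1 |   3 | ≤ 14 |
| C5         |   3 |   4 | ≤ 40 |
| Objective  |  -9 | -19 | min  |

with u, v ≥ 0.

(0, 0), (11.33, 0), (8, 2), (0, 4.667)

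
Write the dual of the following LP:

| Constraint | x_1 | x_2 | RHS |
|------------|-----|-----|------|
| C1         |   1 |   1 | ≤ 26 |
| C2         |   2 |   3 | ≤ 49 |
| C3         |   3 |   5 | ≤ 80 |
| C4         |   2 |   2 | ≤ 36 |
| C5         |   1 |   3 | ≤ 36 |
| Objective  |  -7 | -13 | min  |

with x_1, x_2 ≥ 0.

Primal min cᵀx s.t. Ax ≤ b, x ≥ 0  →  Dual max −bᵀy s.t. Aᵀy ≥ −c, y ≥ 0.

Maximize: z = -26y1 - 49y2 - 80y3 - 36y4 - 36y5

Subject to:
  y1 + 2y2 + 3y3 + 2y4 + y5 ≥ 7
  y1 + 3y2 + 5y3 + 2y4 + 3y5 ≥ 13
  y1, y2, y3, y4, y5 ≥ 0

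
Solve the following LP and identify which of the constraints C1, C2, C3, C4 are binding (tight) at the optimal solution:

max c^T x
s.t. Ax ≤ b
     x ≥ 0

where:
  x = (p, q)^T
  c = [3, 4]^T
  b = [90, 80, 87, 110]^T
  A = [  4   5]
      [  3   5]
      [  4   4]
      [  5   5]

At p = 10, q = 10, compute slack b - a·x for each constraint:
  C1: 90 − 90 = 0  (binding)
  C2: 80 − 80 = 0  (binding)
  C3: 87 − 80 = 7  (slack)
  C4: 110 − 100 = 10  (slack)

Optimal: p = 10, q = 10
Binding: C1, C2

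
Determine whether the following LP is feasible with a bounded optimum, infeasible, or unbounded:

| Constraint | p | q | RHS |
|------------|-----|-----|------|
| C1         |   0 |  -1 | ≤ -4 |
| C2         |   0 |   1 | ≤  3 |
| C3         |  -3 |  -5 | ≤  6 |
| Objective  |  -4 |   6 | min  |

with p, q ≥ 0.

Infeasible (no feasible solution exists)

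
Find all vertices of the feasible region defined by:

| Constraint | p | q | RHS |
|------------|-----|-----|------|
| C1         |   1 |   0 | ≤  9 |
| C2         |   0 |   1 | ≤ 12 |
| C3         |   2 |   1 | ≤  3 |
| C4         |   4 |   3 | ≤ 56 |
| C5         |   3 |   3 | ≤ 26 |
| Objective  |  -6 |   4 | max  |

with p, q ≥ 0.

(0, 0), (1.5, 0), (0, 3)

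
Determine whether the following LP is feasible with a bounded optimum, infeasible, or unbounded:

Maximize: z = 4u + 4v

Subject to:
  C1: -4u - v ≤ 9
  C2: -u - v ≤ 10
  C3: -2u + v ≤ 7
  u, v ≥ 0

Unbounded (objective can increase without bound)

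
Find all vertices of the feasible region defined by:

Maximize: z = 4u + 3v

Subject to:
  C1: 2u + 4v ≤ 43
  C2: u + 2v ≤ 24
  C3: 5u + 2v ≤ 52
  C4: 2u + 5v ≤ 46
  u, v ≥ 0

(0, 0), (10.4, 0), (8, 6), (0, 9.2)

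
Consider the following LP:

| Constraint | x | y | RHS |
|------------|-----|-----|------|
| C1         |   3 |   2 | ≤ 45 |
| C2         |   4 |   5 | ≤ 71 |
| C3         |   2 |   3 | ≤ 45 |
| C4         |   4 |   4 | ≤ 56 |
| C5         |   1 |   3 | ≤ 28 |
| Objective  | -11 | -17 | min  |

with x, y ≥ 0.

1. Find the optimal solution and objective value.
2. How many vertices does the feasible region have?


1. x = 7, y = 7, z = -196
2. 4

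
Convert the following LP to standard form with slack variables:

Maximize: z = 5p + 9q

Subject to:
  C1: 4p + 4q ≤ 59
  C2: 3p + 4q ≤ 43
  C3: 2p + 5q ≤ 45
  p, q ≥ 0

max z = 5p + 9q

s.t.
  4p + 4q + s1 = 59
  3p + 4q + s2 = 43
  2p + 5q + s3 = 45
  p, q, s1, s2, s3 ≥ 0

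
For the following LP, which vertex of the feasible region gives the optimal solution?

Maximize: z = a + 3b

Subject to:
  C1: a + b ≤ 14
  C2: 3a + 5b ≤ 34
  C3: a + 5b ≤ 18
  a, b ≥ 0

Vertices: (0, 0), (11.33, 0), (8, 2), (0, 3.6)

Evaluate the objective at each vertex of the feasible region:
  z(0, 0) = 0
  z(11.33, 0) = 11.33
  z(8, 2) = 14  ←
  z(0, 3.6) = 10.8
The maximum is at a = 8, b = 2.

(8, 2)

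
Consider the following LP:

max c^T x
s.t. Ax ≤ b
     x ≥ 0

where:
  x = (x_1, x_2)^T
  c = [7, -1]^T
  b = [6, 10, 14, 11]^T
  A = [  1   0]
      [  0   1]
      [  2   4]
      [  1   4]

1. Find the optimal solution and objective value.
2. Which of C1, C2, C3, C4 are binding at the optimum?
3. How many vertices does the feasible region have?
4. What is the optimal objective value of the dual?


1. x_1 = 6, x_2 = 0, z = 42
2. C1
3. 5
4. 42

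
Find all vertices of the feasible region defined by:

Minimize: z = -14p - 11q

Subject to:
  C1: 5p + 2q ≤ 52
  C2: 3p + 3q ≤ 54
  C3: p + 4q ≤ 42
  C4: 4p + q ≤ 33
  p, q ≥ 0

(0, 0), (8.25, 0), (6, 9), (0, 10.5)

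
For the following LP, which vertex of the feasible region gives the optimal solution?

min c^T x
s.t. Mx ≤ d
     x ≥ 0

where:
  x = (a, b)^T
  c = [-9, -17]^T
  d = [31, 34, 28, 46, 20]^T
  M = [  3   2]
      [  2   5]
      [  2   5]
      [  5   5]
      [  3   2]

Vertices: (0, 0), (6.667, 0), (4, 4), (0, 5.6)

Evaluate the objective at each vertex of the feasible region:
  z(0, 0) = 0
  z(6.667, 0) = -60
  z(4, 4) = -104  ←
  z(0, 5.6) = -95.2
The minimum is at a = 4, b = 4.

(4, 4)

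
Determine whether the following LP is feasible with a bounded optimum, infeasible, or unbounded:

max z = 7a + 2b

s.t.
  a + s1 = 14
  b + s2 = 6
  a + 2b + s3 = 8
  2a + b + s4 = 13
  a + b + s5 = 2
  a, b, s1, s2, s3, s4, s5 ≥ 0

Feasible with a bounded optimal solution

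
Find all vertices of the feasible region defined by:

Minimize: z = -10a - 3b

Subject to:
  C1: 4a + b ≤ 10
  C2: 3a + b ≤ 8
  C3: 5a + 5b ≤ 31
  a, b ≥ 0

(0, 0), (2.5, 0), (2, 2), (0.9, 5.3), (0, 6.2)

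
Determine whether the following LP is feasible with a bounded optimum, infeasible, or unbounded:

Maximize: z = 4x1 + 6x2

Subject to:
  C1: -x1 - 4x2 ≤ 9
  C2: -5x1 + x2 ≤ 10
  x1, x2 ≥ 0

Unbounded (objective can increase without bound)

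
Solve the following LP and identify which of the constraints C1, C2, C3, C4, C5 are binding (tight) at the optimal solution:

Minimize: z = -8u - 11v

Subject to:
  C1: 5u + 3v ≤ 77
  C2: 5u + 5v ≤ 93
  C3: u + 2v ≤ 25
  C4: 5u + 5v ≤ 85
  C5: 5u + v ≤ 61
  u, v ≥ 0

At u = 9, v = 8, compute slack b - a·x for each constraint:
  C1: 77 − 69 = 8  (slack)
  C2: 93 − 85 = 8  (slack)
  C3: 25 − 25 = 0  (binding)
  C4: 85 − 85 = 0  (binding)
  C5: 61 − 53 = 8  (slack)

Optimal: u = 9, v = 8
Binding: C3, C4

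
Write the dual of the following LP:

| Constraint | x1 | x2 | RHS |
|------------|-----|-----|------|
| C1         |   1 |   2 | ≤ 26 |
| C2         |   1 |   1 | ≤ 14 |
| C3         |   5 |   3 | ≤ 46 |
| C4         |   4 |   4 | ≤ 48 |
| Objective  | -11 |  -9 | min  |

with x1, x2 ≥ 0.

Primal min cᵀx s.t. Ax ≤ b, x ≥ 0  →  Dual max −bᵀy s.t. Aᵀy ≥ −c, y ≥ 0.

Maximize: z = -26y1 - 14y2 - 46y3 - 48y4

Subject to:
  y1 + y2 + 5y3 + 4y4 ≥ 11
  2y1 + y2 + 3y3 + 4y4 ≥ 9
  y1, y2, y3, y4 ≥ 0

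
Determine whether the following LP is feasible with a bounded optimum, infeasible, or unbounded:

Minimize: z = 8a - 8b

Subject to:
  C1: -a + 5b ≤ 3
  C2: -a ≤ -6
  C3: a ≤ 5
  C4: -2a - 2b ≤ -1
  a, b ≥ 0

Infeasible (no feasible solution exists)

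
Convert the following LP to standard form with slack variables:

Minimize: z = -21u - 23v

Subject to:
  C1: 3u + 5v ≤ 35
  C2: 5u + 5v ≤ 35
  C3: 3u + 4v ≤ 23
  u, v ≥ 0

min z = -21u - 23v

s.t.
  3u + 5v + s1 = 35
  5u + 5v + s2 = 35
  3u + 4v + s3 = 23
  u, v, s1, s2, s3 ≥ 0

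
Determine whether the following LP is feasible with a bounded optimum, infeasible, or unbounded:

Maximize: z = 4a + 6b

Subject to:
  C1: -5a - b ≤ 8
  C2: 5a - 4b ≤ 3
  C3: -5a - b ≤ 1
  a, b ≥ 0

Unbounded (objective can increase without bound)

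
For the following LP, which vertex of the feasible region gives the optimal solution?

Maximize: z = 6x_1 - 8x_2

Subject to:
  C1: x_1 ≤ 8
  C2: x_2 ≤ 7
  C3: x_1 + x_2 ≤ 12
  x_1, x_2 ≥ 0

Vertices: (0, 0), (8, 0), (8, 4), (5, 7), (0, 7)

Evaluate the objective at each vertex of the feasible region:
  z(0, 0) = 0
  z(8, 0) = 48  ←
  z(8, 4) = 16
  z(5, 7) = -26
  z(0, 7) = -56
The maximum is at x_1 = 8, x_2 = 0.

(8, 0)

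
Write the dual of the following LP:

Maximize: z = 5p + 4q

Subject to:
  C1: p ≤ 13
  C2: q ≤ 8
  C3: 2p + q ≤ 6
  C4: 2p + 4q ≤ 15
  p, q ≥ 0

Primal max cᵀx s.t. Ax ≤ b, x ≥ 0  →  Dual min bᵀy s.t. Aᵀy ≥ c, y ≥ 0.

Minimize: z = 13y1 + 8y2 + 6y3 + 15y4

Subject to:
  y1 + 2y3 + 2y4 ≥ 5
  y2 + y3 + 4y4 ≥ 4
  y1, y2, y3, y4 ≥ 0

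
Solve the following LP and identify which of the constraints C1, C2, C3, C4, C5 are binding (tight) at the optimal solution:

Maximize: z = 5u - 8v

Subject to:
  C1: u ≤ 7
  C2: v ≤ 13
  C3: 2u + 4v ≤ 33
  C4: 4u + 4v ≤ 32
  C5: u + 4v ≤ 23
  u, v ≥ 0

At u = 7, v = 0, compute slack b - a·x for each constraint:
  C1: 7 − 7 = 0  (binding)
  C2: 13 − 0 = 13  (slack)
  C3: 33 − 14 = 19  (slack)
  C4: 32 − 28 = 4  (slack)
  C5: 23 − 7 = 16  (slack)

Optimal: u = 7, v = 0
Binding: C1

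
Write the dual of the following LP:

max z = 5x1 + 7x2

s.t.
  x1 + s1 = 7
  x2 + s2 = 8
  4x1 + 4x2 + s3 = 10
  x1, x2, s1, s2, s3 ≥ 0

Primal max cᵀx s.t. Ax ≤ b, x ≥ 0  →  Dual min bᵀy s.t. Aᵀy ≥ c, y ≥ 0.

Minimize: z = 7y1 + 8y2 + 10y3

Subject to:
  y1 + 4y3 ≥ 5
  y2 + 4y3 ≥ 7
  y1, y2, y3 ≥ 0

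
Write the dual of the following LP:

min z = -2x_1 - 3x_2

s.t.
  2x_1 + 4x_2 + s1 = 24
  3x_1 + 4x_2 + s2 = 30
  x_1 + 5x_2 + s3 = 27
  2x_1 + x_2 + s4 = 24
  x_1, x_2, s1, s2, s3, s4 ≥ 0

Primal min cᵀx s.t. Ax ≤ b, x ≥ 0  →  Dual max −bᵀy s.t. Aᵀy ≥ −c, y ≥ 0.

Maximize: z = -24y1 - 30y2 - 27y3 - 24y4

Subject to:
  2y1 + 3y2 + y3 + 2y4 ≥ 2
  4y1 + 4y2 + 5y3 + y4 ≥ 3
  y1, y2, y3, y4 ≥ 0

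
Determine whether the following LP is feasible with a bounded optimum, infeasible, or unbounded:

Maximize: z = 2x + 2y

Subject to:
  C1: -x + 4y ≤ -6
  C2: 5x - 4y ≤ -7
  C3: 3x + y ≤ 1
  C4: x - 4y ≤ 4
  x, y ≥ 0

Infeasible (no feasible solution exists)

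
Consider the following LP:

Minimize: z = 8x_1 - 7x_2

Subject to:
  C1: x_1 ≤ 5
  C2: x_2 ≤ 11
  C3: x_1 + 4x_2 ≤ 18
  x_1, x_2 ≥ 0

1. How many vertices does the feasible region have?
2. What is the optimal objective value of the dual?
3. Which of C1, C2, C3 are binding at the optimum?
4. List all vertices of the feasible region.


1. 4
2. -31.5
3. C3
4. (0, 0), (5, 0), (5, 3.25), (0, 4.5)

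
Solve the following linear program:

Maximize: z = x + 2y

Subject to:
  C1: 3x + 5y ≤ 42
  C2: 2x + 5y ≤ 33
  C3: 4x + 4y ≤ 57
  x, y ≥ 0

Evaluate the objective at each vertex of the feasible region:
  z(0, 0) = 0
  z(14, 0) = 14
  z(9, 3) = 15  ←
  z(0, 6.6) = 13.2
The maximum is at x = 9, y = 3.

x = 9, y = 3, z = 15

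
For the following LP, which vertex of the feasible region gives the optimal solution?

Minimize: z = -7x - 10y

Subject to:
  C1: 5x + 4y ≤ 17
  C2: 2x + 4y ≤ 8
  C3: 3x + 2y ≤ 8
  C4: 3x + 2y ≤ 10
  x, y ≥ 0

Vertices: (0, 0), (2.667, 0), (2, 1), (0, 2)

Evaluate the objective at each vertex of the feasible region:
  z(0, 0) = 0
  z(2.667, 0) = -18.67
  z(2, 1) = -24  ←
  z(0, 2) = -20
The minimum is at x = 2, y = 1.

(2, 1)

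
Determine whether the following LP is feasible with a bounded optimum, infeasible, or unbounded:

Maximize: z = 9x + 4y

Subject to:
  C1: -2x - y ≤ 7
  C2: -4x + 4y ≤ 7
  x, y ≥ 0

Unbounded (objective can increase without bound)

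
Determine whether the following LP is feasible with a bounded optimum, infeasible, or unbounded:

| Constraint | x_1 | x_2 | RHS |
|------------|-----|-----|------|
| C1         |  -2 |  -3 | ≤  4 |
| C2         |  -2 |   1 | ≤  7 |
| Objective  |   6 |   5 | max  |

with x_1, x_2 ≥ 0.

Unbounded (objective can increase without bound)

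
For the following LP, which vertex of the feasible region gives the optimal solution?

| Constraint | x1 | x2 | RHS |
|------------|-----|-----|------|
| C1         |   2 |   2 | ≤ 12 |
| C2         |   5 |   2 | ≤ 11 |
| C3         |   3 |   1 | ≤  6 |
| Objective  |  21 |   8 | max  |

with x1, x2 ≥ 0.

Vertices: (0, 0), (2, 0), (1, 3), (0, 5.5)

Evaluate the objective at each vertex of the feasible region:
  z(0, 0) = 0
  z(2, 0) = 42
  z(1, 3) = 45  ←
  z(0, 5.5) = 44
The maximum is at x1 = 1, x2 = 3.

(1, 3)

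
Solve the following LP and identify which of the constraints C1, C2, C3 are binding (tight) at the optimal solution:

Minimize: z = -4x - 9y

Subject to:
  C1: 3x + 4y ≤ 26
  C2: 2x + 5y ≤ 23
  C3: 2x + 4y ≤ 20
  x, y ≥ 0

At x = 4, y = 3, compute slack b - a·x for each constraint:
  C1: 26 − 24 = 2  (slack)
  C2: 23 − 23 = 0  (binding)
  C3: 20 − 20 = 0  (binding)

Optimal: x = 4, y = 3
Binding: C2, C3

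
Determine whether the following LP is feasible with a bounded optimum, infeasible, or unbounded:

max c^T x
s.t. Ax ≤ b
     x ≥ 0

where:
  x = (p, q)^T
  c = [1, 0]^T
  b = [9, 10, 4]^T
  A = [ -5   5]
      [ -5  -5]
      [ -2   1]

Unbounded (objective can increase without bound)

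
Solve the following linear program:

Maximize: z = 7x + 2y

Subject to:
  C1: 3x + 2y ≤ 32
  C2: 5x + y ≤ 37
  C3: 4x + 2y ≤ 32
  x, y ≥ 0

Evaluate the objective at each vertex of the feasible region:
  z(0, 0) = 0
  z(7.4, 0) = 51.8
  z(7, 2) = 53  ←
  z(0, 16) = 32
The maximum is at x = 7, y = 2.

x = 7, y = 2, z = 53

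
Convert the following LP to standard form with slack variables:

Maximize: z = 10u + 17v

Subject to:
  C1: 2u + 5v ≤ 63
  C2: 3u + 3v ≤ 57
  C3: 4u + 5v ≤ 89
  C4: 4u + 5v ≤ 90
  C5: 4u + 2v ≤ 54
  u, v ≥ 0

max z = 10u + 17v

s.t.
  2u + 5v + s1 = 63
  3u + 3v + s2 = 57
  4u + 5v + s3 = 89
  4u + 5v + s4 = 90
  4u + 2v + s5 = 54
  u, v, s1, s2, s3, s4, s5 ≥ 0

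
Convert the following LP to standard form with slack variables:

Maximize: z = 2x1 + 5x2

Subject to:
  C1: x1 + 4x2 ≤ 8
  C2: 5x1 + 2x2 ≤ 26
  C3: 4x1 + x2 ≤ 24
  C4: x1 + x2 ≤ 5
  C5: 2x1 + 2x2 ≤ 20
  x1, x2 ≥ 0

max z = 2x1 + 5x2

s.t.
  x1 + 4x2 + s1 = 8
  5x1 + 2x2 + s2 = 26
  4x1 + x2 + s3 = 24
  x1 + x2 + s4 = 5
  2x1 + 2x2 + s5 = 20
  x1, x2, s1, s2, s3, s4, s5 ≥ 0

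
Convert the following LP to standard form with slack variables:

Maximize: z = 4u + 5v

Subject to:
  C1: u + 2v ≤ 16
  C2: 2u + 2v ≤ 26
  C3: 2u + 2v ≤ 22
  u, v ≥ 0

max z = 4u + 5v

s.t.
  u + 2v + s1 = 16
  2u + 2v + s2 = 26
  2u + 2v + s3 = 22
  u, v, s1, s2, s3 ≥ 0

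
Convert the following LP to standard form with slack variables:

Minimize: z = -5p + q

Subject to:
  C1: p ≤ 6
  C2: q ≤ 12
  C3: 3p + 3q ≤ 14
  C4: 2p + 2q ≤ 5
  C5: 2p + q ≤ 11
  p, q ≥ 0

min z = -5p + q

s.t.
  p + s1 = 6
  q + s2 = 12
  3p + 3q + s3 = 14
  2p + 2q + s4 = 5
  2p + q + s5 = 11
  p, q, s1, s2, s3, s4, s5 ≥ 0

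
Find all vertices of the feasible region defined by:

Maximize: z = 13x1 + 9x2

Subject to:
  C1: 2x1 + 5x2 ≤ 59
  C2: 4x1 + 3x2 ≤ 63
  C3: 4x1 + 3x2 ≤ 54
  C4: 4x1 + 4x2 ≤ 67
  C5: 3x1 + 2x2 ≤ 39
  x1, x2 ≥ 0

(0, 0), (13, 0), (9, 6), (6.643, 9.143), (0, 11.8)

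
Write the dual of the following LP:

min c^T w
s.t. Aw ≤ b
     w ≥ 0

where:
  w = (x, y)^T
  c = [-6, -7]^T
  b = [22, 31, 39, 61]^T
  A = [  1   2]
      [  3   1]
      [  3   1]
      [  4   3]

Primal min cᵀx s.t. Ax ≤ b, x ≥ 0  →  Dual max −bᵀy s.t. Aᵀy ≥ −c, y ≥ 0.

Maximize: z = -22y1 - 31y2 - 39y3 - 61y4

Subject to:
  y1 + 3y2 + 3y3 + 4y4 ≥ 6
  2y1 + y2 + y3 + 3y4 ≥ 7
  y1, y2, y3, y4 ≥ 0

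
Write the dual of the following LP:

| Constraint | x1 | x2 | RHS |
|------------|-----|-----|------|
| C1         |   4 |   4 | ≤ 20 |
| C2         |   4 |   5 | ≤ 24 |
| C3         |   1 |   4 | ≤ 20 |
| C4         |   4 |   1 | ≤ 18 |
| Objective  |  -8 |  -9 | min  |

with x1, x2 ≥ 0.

Primal min cᵀx s.t. Ax ≤ b, x ≥ 0  →  Dual max −bᵀy s.t. Aᵀy ≥ −c, y ≥ 0.

Maximize: z = -20y1 - 24y2 - 20y3 - 18y4

Subject to:
  4y1 + 4y2 + y3 + 4y4 ≥ 8
  4y1 + 5y2 + 4y3 + y4 ≥ 9
  y1, y2, y3, y4 ≥ 0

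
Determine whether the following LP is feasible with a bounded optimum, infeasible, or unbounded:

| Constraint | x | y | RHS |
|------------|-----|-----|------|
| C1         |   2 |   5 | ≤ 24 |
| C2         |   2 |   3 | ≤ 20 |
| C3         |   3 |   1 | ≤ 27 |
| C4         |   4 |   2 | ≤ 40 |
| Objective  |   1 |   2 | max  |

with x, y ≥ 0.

Feasible with a bounded optimal solution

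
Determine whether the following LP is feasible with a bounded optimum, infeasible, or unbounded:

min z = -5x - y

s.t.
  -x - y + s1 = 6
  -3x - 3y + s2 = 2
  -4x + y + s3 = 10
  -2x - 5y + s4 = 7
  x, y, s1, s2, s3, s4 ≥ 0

Unbounded (objective can decrease without bound)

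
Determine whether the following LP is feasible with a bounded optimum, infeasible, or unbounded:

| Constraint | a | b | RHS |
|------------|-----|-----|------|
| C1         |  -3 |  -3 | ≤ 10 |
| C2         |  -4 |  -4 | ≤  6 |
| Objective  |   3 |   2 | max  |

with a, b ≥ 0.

Unbounded (objective can increase without bound)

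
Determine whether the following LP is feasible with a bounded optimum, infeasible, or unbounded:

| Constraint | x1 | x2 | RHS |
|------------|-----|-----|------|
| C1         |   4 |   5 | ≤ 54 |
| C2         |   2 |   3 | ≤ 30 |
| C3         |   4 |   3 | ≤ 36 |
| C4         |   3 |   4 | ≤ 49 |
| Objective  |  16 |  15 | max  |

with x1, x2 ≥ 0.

Feasible with a bounded optimal solution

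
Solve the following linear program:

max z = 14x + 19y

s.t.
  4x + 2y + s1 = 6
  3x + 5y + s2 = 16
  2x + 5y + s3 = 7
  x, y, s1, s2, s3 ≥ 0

Evaluate the objective at each vertex of the feasible region:
  z(0, 0) = 0
  z(1.5, 0) = 21
  z(1, 1) = 33  ←
  z(0, 1.4) = 26.6
The maximum is at x = 1, y = 1.

x = 1, y = 1, z = 33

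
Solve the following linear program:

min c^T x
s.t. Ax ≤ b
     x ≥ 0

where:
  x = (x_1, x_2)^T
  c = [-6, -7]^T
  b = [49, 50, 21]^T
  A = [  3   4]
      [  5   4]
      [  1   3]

Evaluate the objective at each vertex of the feasible region:
  z(0, 0) = 0
  z(10, 0) = -60
  z(6, 5) = -71  ←
  z(0, 7) = -49
The minimum is at x_1 = 6, x_2 = 5.

x_1 = 6, x_2 = 5, z = -71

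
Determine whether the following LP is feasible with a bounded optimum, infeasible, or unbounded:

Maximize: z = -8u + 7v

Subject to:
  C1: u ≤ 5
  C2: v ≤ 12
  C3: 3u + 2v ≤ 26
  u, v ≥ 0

Feasible with a bounded optimal solution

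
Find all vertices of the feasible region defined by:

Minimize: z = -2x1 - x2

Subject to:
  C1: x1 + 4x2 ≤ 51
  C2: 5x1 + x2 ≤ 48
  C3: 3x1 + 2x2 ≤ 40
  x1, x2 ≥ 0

(0, 0), (9.6, 0), (8, 8), (5.8, 11.3), (0, 12.75)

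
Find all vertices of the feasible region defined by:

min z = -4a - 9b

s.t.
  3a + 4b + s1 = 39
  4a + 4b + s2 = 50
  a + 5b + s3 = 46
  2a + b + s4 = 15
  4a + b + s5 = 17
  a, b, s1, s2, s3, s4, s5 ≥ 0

(0, 0), (4.25, 0), (2.231, 8.077), (1, 9), (0, 9.2)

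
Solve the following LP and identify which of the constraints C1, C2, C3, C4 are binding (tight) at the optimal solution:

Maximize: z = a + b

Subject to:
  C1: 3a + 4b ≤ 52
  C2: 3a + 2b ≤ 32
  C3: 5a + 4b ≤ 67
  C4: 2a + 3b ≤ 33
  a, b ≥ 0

At a = 6, b = 7, compute slack b - a·x for each constraint:
  C1: 52 − 46 = 6  (slack)
  C2: 32 − 32 = 0  (binding)
  C3: 67 − 58 = 9  (slack)
  C4: 33 − 33 = 0  (binding)

Optimal: a = 6, b = 7
Binding: C2, C4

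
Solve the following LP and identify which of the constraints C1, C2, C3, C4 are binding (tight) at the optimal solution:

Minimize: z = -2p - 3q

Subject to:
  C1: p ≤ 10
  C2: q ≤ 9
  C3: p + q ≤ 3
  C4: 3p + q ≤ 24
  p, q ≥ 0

At p = 0, q = 3, compute slack b - a·x for each constraint:
  C1: 10 − 0 = 10  (slack)
  C2: 9 − 3 = 6  (slack)
  C3: 3 − 3 = 0  (binding)
  C4: 24 − 3 = 21  (slack)

Optimal: p = 0, q = 3
Binding: C3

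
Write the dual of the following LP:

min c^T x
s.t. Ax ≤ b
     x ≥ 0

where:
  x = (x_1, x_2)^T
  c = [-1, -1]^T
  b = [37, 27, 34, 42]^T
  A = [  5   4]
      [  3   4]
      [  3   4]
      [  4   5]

Primal min cᵀx s.t. Ax ≤ b, x ≥ 0  →  Dual max −bᵀy s.t. Aᵀy ≥ −c, y ≥ 0.

Maximize: z = -37y1 - 27y2 - 34y3 - 42y4

Subject to:
  5y1 + 3y2 + 3y3 + 4y4 ≥ 1
  4y1 + 4y2 + 4y3 + 5y4 ≥ 1
  y1, y2, y3, y4 ≥ 0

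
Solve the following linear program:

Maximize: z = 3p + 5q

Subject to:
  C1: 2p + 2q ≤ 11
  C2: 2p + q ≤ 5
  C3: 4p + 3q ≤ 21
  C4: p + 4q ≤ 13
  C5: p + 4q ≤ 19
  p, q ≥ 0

Evaluate the objective at each vertex of the feasible region:
  z(0, 0) = 0
  z(2.5, 0) = 7.5
  z(1, 3) = 18  ←
  z(0, 3.25) = 16.25
The maximum is at p = 1, q = 3.

p = 1, q = 3, z = 18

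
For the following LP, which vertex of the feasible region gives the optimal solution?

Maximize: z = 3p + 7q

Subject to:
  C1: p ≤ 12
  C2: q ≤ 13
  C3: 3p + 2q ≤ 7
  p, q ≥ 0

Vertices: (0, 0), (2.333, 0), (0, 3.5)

Evaluate the objective at each vertex of the feasible region:
  z(0, 0) = 0
  z(2.333, 0) = 7
  z(0, 3.5) = 24.5  ←
The maximum is at p = 0, q = 3.5.

(0, 3.5)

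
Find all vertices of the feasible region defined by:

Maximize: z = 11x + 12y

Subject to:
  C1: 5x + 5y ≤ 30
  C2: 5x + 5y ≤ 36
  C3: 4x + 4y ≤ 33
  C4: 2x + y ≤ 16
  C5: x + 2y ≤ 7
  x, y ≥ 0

(0, 0), (6, 0), (5, 1), (0, 3.5)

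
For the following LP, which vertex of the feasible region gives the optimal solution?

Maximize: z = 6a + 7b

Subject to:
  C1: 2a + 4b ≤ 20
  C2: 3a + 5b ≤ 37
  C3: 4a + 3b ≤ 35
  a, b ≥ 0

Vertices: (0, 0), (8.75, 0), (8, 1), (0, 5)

Evaluate the objective at each vertex of the feasible region:
  z(0, 0) = 0
  z(8.75, 0) = 52.5
  z(8, 1) = 55  ←
  z(0, 5) = 35
The maximum is at a = 8, b = 1.

(8, 1)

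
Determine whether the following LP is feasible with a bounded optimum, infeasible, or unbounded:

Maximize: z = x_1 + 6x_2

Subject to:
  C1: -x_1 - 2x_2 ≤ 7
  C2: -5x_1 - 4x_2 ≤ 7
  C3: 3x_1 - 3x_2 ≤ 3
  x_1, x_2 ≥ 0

Unbounded (objective can increase without bound)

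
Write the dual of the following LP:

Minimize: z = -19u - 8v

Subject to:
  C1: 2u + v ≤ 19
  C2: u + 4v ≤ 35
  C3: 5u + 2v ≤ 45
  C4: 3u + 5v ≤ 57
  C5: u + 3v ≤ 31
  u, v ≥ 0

Primal min cᵀx s.t. Ax ≤ b, x ≥ 0  →  Dual max −bᵀy s.t. Aᵀy ≥ −c, y ≥ 0.

Maximize: z = -19y1 - 35y2 - 45y3 - 57y4 - 31y5

Subject to:
  2y1 + y2 + 5y3 + 3y4 + y5 ≥ 19
  y1 + 4y2 + 2y3 + 5y4 + 3y5 ≥ 8
  y1, y2, y3, y4, y5 ≥ 0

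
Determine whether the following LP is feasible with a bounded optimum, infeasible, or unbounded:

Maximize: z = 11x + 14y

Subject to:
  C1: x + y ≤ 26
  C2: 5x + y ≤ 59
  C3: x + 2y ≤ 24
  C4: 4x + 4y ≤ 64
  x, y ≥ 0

Feasible with a bounded optimal solution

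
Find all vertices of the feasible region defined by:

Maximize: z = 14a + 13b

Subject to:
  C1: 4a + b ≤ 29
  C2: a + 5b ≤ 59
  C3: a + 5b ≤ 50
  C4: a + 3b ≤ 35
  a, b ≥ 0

(0, 0), (7.25, 0), (5, 9), (0, 10)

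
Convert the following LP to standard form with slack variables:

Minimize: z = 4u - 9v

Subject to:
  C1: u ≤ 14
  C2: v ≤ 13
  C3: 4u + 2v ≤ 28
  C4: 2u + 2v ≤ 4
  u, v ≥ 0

min z = 4u - 9v

s.t.
  u + s1 = 14
  v + s2 = 13
  4u + 2v + s3 = 28
  2u + 2v + s4 = 4
  u, v, s1, s2, s3, s4 ≥ 0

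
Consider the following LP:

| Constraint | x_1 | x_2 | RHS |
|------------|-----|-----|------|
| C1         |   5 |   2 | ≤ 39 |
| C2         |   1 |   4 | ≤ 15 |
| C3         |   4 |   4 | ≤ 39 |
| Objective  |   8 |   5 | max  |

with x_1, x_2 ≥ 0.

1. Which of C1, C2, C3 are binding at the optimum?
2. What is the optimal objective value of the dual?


1. C1, C2
2. 66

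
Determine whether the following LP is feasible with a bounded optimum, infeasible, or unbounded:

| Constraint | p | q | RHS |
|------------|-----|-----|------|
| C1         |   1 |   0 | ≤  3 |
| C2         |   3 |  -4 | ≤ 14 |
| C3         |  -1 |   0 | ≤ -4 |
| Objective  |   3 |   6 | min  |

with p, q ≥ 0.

Infeasible (no feasible solution exists)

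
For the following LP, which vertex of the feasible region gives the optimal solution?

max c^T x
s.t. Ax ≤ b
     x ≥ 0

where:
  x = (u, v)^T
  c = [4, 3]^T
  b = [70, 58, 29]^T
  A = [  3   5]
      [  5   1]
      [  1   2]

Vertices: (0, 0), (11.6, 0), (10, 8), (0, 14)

Evaluate the objective at each vertex of the feasible region:
  z(0, 0) = 0
  z(11.6, 0) = 46.4
  z(10, 8) = 64  ←
  z(0, 14) = 42
The maximum is at u = 10, v = 8.

(10, 8)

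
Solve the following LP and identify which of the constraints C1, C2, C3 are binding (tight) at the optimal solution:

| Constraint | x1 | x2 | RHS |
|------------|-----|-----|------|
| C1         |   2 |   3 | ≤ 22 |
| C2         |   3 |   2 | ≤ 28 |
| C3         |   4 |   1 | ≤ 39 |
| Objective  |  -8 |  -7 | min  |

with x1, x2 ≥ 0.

At x1 = 8, x2 = 2, compute slack b - a·x for each constraint:
  C1: 22 − 22 = 0  (binding)
  C2: 28 − 28 = 0  (binding)
  C3: 39 − 34 = 5  (slack)

Optimal: x1 = 8, x2 = 2
Binding: C1, C2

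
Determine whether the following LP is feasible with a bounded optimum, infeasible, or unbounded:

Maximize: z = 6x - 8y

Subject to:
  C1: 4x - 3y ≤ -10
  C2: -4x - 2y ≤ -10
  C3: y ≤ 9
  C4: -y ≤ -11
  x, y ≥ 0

Infeasible (no feasible solution exists)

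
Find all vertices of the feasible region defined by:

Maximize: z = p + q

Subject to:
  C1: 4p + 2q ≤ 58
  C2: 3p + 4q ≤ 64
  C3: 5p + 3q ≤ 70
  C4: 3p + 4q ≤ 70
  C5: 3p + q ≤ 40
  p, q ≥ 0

(0, 0), (13.33, 0), (12.5, 2.5), (8, 10), (0, 16)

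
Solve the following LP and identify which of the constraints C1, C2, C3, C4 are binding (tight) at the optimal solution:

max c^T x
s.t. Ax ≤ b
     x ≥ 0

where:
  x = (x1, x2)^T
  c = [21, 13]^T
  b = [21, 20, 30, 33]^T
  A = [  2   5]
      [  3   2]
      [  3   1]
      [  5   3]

At x1 = 6, x2 = 1, compute slack b - a·x for each constraint:
  C1: 21 − 17 = 4  (slack)
  C2: 20 − 20 = 0  (binding)
  C3: 30 − 19 = 11  (slack)
  C4: 33 − 33 = 0  (binding)

Optimal: x1 = 6, x2 = 1
Binding: C2, C4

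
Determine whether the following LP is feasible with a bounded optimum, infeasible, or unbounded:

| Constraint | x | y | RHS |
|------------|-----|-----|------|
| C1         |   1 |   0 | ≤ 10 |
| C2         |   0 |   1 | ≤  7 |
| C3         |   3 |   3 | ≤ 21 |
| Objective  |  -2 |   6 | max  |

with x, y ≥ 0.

Feasible with a bounded optimal solution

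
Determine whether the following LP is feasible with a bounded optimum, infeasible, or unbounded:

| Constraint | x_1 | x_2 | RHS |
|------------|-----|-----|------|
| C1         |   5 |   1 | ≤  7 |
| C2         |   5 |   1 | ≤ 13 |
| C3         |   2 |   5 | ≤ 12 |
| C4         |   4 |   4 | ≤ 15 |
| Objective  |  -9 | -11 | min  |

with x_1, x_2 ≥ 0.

Feasible with a bounded optimal solution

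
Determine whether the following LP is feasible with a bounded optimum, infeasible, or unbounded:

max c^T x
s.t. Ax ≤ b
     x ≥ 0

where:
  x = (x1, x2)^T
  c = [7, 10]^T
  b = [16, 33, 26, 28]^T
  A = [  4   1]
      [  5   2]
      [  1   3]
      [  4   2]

Feasible with a bounded optimal solution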